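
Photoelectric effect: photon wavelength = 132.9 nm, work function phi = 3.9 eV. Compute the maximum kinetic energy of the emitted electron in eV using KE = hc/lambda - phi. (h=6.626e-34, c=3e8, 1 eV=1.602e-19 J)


E_photon = hc / lambda
= (6.626e-34)(3e8) / (132.9e-9)
= 1.4957e-18 J
= 9.3365 eV
KE = E_photon - phi
= 9.3365 - 3.9
= 5.4365 eV

5.4365


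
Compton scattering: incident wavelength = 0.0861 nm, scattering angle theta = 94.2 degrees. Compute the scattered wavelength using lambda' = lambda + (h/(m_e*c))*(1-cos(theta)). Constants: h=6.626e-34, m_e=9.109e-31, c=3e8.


Compton wavelength: h/(m_e*c) = 2.4247e-12 m
d_lambda = 2.4247e-12 * (1 - cos(94.2 deg))
= 2.4247e-12 * 1.073238
= 2.6023e-12 m = 0.002602 nm
lambda' = 0.0861 + 0.002602
= 0.088702 nm

0.088702


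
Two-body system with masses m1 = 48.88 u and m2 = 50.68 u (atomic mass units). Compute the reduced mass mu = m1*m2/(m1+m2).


mu = m1 * m2 / (m1 + m2)
= 48.88 * 50.68 / (48.88 + 50.68)
= 2477.2384 / 99.56
= 24.8819 u

24.8819


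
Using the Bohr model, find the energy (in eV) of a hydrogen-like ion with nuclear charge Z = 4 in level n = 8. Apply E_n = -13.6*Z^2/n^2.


E_n = -13.6 * Z^2 / n^2
= -13.6 * 4^2 / 8^2
= -13.6 * 16 / 64
= -3.4 eV

-3.4


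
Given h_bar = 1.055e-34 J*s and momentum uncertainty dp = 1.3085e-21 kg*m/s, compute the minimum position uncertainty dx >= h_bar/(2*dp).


dx = h_bar / (2 * dp)
= 1.055e-34 / (2 * 1.3085e-21)
= 1.055e-34 / 2.6170e-21
= 4.0313e-14 m

4.0313e-14


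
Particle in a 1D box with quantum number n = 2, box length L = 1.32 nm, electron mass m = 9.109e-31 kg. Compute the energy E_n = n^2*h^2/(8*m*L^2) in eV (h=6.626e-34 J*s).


E = n^2 * h^2 / (8 * m * L^2)
= 2^2 * (6.626e-34)^2 / (8 * 9.109e-31 * (1.32e-9)^2)
= 4 * 4.3904e-67 / (8 * 9.109e-31 * 1.7424e-18)
= 1.3831e-19 J
= 0.8634 eV

0.8634


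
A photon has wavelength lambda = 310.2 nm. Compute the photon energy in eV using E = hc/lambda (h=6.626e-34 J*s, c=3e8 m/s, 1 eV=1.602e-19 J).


E = hc / lambda
= (6.626e-34)(3e8) / (310.2e-9)
= 1.9878e-25 / 3.1020e-07
= 6.4081e-19 J
Converting to eV: 6.4081e-19 / 1.602e-19
= 4.0001 eV

4.0001


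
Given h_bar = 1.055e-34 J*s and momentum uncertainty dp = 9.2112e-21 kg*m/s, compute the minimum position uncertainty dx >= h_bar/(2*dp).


dx = h_bar / (2 * dp)
= 1.055e-34 / (2 * 9.2112e-21)
= 1.055e-34 / 1.8422e-20
= 5.7267e-15 m

5.7267e-15


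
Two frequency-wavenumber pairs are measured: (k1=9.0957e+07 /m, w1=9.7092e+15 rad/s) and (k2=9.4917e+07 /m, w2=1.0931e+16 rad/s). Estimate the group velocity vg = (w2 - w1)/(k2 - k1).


vg = (w2 - w1) / (k2 - k1)
= (1.0931e+16 - 9.7092e+15) / (9.4917e+07 - 9.0957e+07)
= 1.2218e+15 / 3.9600e+06
= 3.0854e+08 m/s

3.0854e+08


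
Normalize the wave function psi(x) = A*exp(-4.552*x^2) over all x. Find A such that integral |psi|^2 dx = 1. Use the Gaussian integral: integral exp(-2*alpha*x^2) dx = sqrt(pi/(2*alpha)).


integral |psi|^2 dx = A^2 * sqrt(pi/(2*alpha)) = 1
A^2 = sqrt(2*alpha/pi)
= sqrt(2 * 4.552 / pi)
= 1.70232
A = sqrt(1.70232)
= 1.3047

1.3047


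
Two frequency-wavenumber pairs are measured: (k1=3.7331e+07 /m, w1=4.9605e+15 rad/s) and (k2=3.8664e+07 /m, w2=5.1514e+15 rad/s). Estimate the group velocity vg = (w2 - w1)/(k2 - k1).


vg = (w2 - w1) / (k2 - k1)
= (5.1514e+15 - 4.9605e+15) / (3.8664e+07 - 3.7331e+07)
= 1.9090e+14 / 1.3330e+06
= 1.4321e+08 m/s

1.4321e+08


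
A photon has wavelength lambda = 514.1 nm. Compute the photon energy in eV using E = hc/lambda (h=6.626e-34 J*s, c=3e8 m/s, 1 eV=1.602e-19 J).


E = hc / lambda
= (6.626e-34)(3e8) / (514.1e-9)
= 1.9878e-25 / 5.1410e-07
= 3.8666e-19 J
Converting to eV: 3.8666e-19 / 1.602e-19
= 2.4136 eV

2.4136


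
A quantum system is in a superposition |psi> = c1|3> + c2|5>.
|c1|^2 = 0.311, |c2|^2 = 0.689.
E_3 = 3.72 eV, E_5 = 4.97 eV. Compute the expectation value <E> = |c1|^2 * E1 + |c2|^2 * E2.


<E> = |c1|^2 * E1 + |c2|^2 * E2
= 0.311 * 3.72 + 0.689 * 4.97
= 1.1569 + 3.4243
= 4.5812 eV

4.5812


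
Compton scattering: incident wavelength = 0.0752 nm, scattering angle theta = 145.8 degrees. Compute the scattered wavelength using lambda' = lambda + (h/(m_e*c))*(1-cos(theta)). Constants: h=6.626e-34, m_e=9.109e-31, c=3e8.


Compton wavelength: h/(m_e*c) = 2.4247e-12 m
d_lambda = 2.4247e-12 * (1 - cos(145.8 deg))
= 2.4247e-12 * 1.827081
= 4.4301e-12 m = 0.00443 nm
lambda' = 0.0752 + 0.00443
= 0.07963 nm

0.07963


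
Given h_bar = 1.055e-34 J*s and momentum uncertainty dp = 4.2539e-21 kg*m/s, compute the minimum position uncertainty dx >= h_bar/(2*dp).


dx = h_bar / (2 * dp)
= 1.055e-34 / (2 * 4.2539e-21)
= 1.055e-34 / 8.5078e-21
= 1.2400e-14 m

1.2400e-14


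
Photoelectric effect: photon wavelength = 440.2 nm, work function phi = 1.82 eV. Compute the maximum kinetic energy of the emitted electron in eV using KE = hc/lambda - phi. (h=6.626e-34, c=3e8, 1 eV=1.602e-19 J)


E_photon = hc / lambda
= (6.626e-34)(3e8) / (440.2e-9)
= 4.5157e-19 J
= 2.8188 eV
KE = E_photon - phi
= 2.8188 - 1.82
= 0.9988 eV

0.9988


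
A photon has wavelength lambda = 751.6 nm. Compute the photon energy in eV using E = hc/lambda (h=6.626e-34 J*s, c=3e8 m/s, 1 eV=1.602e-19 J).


E = hc / lambda
= (6.626e-34)(3e8) / (751.6e-9)
= 1.9878e-25 / 7.5160e-07
= 2.6448e-19 J
Converting to eV: 2.6448e-19 / 1.602e-19
= 1.6509 eV

1.6509


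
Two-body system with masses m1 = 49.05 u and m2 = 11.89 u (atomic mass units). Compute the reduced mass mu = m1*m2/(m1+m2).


mu = m1 * m2 / (m1 + m2)
= 49.05 * 11.89 / (49.05 + 11.89)
= 583.2045 / 60.94
= 9.5701 u

9.5701


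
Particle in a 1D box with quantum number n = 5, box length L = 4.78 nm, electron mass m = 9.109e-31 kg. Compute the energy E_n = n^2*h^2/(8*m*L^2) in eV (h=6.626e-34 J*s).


E = n^2 * h^2 / (8 * m * L^2)
= 5^2 * (6.626e-34)^2 / (8 * 9.109e-31 * (4.78e-9)^2)
= 25 * 4.3904e-67 / (8 * 9.109e-31 * 2.2848e-17)
= 6.5921e-20 J
= 0.4115 eV

0.4115


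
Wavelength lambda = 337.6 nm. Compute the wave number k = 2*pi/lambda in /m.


k = 2 * pi / lambda
= 6.2832 / (337.6e-9)
= 6.2832 / 3.3760e-07
= 1.8611e+07 /m

1.8611e+07


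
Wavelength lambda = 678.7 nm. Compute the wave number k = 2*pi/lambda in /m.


k = 2 * pi / lambda
= 6.2832 / (678.7e-9)
= 6.2832 / 6.7870e-07
= 9.2577e+06 /m

9.2577e+06


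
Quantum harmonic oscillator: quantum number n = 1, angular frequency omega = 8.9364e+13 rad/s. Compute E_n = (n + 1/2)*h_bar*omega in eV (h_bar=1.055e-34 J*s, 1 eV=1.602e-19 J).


E = (n + 1/2) * h_bar * omega
= (1 + 0.5) * 1.055e-34 * 8.9364e+13
= 1.5 * 9.4279e-21
= 1.4142e-20 J
= 0.0883 eV

0.0883


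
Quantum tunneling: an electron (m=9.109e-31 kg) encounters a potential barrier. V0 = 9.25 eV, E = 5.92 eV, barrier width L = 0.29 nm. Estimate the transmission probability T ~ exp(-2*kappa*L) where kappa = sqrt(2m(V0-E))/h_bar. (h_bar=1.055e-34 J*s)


V0 - E = 3.33 eV = 5.3347e-19 J
kappa = sqrt(2 * m * (V0-E)) / h_bar
= sqrt(2 * 9.109e-31 * 5.3347e-19) / 1.055e-34
= 9.3444e+09 /m
2*kappa*L = 2 * 9.3444e+09 * 0.29e-9
= 5.4198
T = exp(-5.4198) = 4.428253e-03

4.428253e-03


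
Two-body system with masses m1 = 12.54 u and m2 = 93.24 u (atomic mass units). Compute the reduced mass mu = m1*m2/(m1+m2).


mu = m1 * m2 / (m1 + m2)
= 12.54 * 93.24 / (12.54 + 93.24)
= 1169.2296 / 105.78
= 11.0534 u

11.0534


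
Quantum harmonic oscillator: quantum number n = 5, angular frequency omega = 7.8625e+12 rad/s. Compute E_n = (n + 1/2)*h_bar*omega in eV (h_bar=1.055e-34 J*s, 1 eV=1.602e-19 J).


E = (n + 1/2) * h_bar * omega
= (5 + 0.5) * 1.055e-34 * 7.8625e+12
= 5.5 * 8.2949e-22
= 4.5622e-21 J
= 0.0285 eV

0.0285


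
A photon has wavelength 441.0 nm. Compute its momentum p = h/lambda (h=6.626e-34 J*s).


p = h / lambda
= 6.626e-34 / (441.0e-9)
= 6.626e-34 / 4.4100e-07
= 1.5025e-27 kg*m/s

1.5025e-27


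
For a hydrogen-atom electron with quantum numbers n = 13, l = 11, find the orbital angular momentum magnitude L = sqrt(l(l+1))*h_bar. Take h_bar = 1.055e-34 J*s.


L = sqrt(l*(l+1)) * h_bar
= sqrt(11 * 12) * 1.055e-34
= sqrt(132) * 1.055e-34
= 11.4891 * 1.055e-34
= 1.2121e-33 J*s

1.2121e-33


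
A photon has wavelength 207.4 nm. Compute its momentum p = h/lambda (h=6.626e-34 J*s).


p = h / lambda
= 6.626e-34 / (207.4e-9)
= 6.626e-34 / 2.0740e-07
= 3.1948e-27 kg*m/s

3.1948e-27


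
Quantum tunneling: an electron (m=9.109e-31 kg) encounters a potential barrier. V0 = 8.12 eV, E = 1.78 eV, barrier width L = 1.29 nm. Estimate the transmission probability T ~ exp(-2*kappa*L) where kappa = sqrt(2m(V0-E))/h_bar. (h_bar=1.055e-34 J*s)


V0 - E = 6.34 eV = 1.0157e-18 J
kappa = sqrt(2 * m * (V0-E)) / h_bar
= sqrt(2 * 9.109e-31 * 1.0157e-18) / 1.055e-34
= 1.2894e+10 /m
2*kappa*L = 2 * 1.2894e+10 * 1.29e-9
= 33.2655
T = exp(-33.2655) = 3.572696e-15

3.572696e-15


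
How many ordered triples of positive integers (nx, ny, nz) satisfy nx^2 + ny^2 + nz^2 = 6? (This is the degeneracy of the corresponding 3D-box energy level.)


Enumerate all (nx, ny, nz) with nx^2 + ny^2 + nz^2 = 6:
(1,1,2)
(1,2,1)
(2,1,1)
Total degeneracy = 3

3


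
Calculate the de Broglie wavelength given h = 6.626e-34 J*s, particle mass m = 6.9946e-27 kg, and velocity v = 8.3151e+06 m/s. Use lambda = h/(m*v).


lambda = h / (m * v)
= 6.626e-34 / (6.9946e-27 * 8.3151e+06)
= 6.626e-34 / 5.8161e-20
= 1.1393e-14 m

1.1393e-14


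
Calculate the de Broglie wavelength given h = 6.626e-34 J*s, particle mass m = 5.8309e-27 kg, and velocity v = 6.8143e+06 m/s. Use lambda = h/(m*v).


lambda = h / (m * v)
= 6.626e-34 / (5.8309e-27 * 6.8143e+06)
= 6.626e-34 / 3.9734e-20
= 1.6676e-14 m

1.6676e-14


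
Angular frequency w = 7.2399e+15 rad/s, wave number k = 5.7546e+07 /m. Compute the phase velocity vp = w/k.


vp = w / k
= 7.2399e+15 / 5.7546e+07
= 1.2581e+08 m/s

1.2581e+08


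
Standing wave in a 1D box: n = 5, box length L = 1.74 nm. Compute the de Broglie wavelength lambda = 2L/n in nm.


lambda = 2L / n
= 2 * 1.74 / 5
= 3.48 / 5
= 0.696 nm

0.696


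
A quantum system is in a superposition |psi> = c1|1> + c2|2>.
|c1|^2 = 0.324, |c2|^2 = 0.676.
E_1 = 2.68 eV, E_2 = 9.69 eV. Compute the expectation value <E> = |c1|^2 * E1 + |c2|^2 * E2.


<E> = |c1|^2 * E1 + |c2|^2 * E2
= 0.324 * 2.68 + 0.676 * 9.69
= 0.8683 + 6.5504
= 7.4188 eV

7.4188


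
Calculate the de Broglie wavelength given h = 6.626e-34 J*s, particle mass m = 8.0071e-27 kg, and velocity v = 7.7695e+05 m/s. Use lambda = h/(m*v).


lambda = h / (m * v)
= 6.626e-34 / (8.0071e-27 * 7.7695e+05)
= 6.626e-34 / 6.2211e-21
= 1.0651e-13 m

1.0651e-13


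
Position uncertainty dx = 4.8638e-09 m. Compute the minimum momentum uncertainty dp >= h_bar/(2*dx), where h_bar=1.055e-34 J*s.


dp = h_bar / (2 * dx)
= 1.055e-34 / (2 * 4.8638e-09)
= 1.055e-34 / 9.7276e-09
= 1.0845e-26 kg*m/s

1.0845e-26


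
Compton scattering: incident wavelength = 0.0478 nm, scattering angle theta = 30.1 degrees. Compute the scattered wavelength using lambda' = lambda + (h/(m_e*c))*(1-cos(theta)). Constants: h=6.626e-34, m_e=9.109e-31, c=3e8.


Compton wavelength: h/(m_e*c) = 2.4247e-12 m
d_lambda = 2.4247e-12 * (1 - cos(30.1 deg))
= 2.4247e-12 * 0.134849
= 3.2697e-13 m = 0.000327 nm
lambda' = 0.0478 + 0.000327
= 0.048127 nm

0.048127


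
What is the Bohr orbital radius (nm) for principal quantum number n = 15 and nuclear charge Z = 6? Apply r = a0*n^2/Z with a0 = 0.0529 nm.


r = a0 * n^2 / Z
= 0.0529 * 15^2 / 6
= 0.0529 * 225 / 6
= 1.9837 nm

1.9837


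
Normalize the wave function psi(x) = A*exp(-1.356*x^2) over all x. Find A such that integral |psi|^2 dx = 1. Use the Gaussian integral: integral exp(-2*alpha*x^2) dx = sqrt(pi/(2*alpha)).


integral |psi|^2 dx = A^2 * sqrt(pi/(2*alpha)) = 1
A^2 = sqrt(2*alpha/pi)
= sqrt(2 * 1.356 / pi)
= 0.929116
A = sqrt(0.929116)
= 0.9639

0.9639


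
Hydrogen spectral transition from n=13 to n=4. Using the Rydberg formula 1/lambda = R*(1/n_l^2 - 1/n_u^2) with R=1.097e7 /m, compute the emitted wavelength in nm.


1/lambda = R * (1/n_l^2 - 1/n_u^2)
= 1.097e7 * (1/4^2 - 1/13^2)
= 1.097e7 * (0.0625 - 0.005917)
= 1.097e7 * 0.056583
= 6.2071e+05 /m
lambda = 1 / 6.2071e+05 = 1611.0486 nm

1611.0486


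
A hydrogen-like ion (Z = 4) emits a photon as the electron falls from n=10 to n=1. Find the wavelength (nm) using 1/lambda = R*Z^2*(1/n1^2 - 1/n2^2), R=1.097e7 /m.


1/lambda = R * Z^2 * (1/n1^2 - 1/n2^2)
= 1.097e7 * 4^2 * (1/1^2 - 1/10^2)
= 1.097e7 * 16 * (1.0 - 0.01)
= 1.7376e+08 /m
lambda = 1 / 1.7376e+08
= 5.7549 nm

5.7549


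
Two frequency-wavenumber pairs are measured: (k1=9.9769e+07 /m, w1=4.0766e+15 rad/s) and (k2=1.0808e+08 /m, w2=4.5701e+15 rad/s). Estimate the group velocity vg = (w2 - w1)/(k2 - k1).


vg = (w2 - w1) / (k2 - k1)
= (4.5701e+15 - 4.0766e+15) / (1.0808e+08 - 9.9769e+07)
= 4.9350e+14 / 8.3110e+06
= 5.9379e+07 m/s

5.9379e+07


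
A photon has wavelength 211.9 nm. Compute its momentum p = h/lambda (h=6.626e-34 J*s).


p = h / lambda
= 6.626e-34 / (211.9e-9)
= 6.626e-34 / 2.1190e-07
= 3.1269e-27 kg*m/s

3.1269e-27


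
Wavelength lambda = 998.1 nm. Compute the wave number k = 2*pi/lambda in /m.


k = 2 * pi / lambda
= 6.2832 / (998.1e-9)
= 6.2832 / 9.9810e-07
= 6.2951e+06 /m

6.2951e+06


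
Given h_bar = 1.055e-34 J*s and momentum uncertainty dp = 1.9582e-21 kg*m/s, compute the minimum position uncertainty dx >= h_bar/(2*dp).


dx = h_bar / (2 * dp)
= 1.055e-34 / (2 * 1.9582e-21)
= 1.055e-34 / 3.9164e-21
= 2.6938e-14 m

2.6938e-14


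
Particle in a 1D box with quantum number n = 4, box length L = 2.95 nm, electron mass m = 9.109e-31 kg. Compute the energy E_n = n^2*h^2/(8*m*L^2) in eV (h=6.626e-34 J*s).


E = n^2 * h^2 / (8 * m * L^2)
= 4^2 * (6.626e-34)^2 / (8 * 9.109e-31 * (2.95e-9)^2)
= 16 * 4.3904e-67 / (8 * 9.109e-31 * 8.7025e-18)
= 1.1077e-19 J
= 0.6914 eV

0.6914


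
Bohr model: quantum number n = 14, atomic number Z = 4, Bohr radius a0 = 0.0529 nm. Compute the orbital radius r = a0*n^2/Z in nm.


r = a0 * n^2 / Z
= 0.0529 * 14^2 / 4
= 0.0529 * 196 / 4
= 2.5921 nm

2.5921


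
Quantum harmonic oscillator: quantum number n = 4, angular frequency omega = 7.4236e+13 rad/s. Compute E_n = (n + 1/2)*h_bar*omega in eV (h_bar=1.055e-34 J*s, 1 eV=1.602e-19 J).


E = (n + 1/2) * h_bar * omega
= (4 + 0.5) * 1.055e-34 * 7.4236e+13
= 4.5 * 7.8319e-21
= 3.5244e-20 J
= 0.22 eV

0.22


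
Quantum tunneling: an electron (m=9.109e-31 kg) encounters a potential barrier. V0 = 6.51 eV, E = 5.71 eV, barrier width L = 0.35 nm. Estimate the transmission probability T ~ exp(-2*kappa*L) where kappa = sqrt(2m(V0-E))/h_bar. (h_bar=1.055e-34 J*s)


V0 - E = 0.8 eV = 1.2816e-19 J
kappa = sqrt(2 * m * (V0-E)) / h_bar
= sqrt(2 * 9.109e-31 * 1.2816e-19) / 1.055e-34
= 4.5801e+09 /m
2*kappa*L = 2 * 4.5801e+09 * 0.35e-9
= 3.2061
T = exp(-3.2061) = 4.051577e-02

4.051577e-02


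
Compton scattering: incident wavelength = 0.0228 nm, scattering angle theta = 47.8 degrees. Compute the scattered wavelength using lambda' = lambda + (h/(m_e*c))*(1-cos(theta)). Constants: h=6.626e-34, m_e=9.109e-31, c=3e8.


Compton wavelength: h/(m_e*c) = 2.4247e-12 m
d_lambda = 2.4247e-12 * (1 - cos(47.8 deg))
= 2.4247e-12 * 0.328279
= 7.9598e-13 m = 0.000796 nm
lambda' = 0.0228 + 0.000796
= 0.023596 nm

0.023596


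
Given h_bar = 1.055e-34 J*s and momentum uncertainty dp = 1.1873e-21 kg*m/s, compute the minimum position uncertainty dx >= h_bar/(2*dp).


dx = h_bar / (2 * dp)
= 1.055e-34 / (2 * 1.1873e-21)
= 1.055e-34 / 2.3746e-21
= 4.4429e-14 m

4.4429e-14


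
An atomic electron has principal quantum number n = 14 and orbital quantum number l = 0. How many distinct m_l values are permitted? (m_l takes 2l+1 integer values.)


m_l ranges from -l to +l in integer steps
So m_l goes from -0 to +0
Count = 2l + 1 = 2*0 + 1
= 1

1


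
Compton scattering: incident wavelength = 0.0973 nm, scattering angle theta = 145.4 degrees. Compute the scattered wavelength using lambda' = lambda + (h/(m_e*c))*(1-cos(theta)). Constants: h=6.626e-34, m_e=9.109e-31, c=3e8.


Compton wavelength: h/(m_e*c) = 2.4247e-12 m
d_lambda = 2.4247e-12 * (1 - cos(145.4 deg))
= 2.4247e-12 * 1.823136
= 4.4206e-12 m = 0.004421 nm
lambda' = 0.0973 + 0.004421
= 0.101721 nm

0.101721


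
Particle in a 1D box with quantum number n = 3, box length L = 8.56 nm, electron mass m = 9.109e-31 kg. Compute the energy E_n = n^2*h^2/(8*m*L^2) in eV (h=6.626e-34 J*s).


E = n^2 * h^2 / (8 * m * L^2)
= 3^2 * (6.626e-34)^2 / (8 * 9.109e-31 * (8.56e-9)^2)
= 9 * 4.3904e-67 / (8 * 9.109e-31 * 7.3274e-17)
= 7.4001e-21 J
= 0.0462 eV

0.0462


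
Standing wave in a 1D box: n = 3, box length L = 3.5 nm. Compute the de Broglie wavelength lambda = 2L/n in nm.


lambda = 2L / n
= 2 * 3.5 / 3
= 7.0 / 3
= 2.3333 nm

2.3333


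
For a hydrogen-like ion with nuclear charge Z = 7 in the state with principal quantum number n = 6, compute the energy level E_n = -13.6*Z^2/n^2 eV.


E_n = -13.6 * Z^2 / n^2
= -13.6 * 7^2 / 6^2
= -13.6 * 49 / 36
= -18.5111 eV

-18.5111


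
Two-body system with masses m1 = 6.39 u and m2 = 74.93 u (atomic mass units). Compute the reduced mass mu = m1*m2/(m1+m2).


mu = m1 * m2 / (m1 + m2)
= 6.39 * 74.93 / (6.39 + 74.93)
= 478.8027 / 81.32
= 5.8879 u

5.8879


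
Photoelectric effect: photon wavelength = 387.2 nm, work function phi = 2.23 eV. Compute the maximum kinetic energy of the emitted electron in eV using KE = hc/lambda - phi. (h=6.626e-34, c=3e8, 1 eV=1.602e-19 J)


E_photon = hc / lambda
= (6.626e-34)(3e8) / (387.2e-9)
= 5.1338e-19 J
= 3.2046 eV
KE = E_photon - phi
= 3.2046 - 2.23
= 0.9746 eV

0.9746


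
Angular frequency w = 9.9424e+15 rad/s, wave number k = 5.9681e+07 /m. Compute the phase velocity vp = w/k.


vp = w / k
= 9.9424e+15 / 5.9681e+07
= 1.6659e+08 m/s

1.6659e+08


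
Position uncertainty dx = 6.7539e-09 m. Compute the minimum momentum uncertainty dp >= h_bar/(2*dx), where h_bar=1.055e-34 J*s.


dp = h_bar / (2 * dx)
= 1.055e-34 / (2 * 6.7539e-09)
= 1.055e-34 / 1.3508e-08
= 7.8103e-27 kg*m/s

7.8103e-27


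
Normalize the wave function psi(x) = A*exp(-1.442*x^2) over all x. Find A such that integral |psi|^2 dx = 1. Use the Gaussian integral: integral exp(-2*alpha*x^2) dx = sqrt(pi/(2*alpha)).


integral |psi|^2 dx = A^2 * sqrt(pi/(2*alpha)) = 1
A^2 = sqrt(2*alpha/pi)
= sqrt(2 * 1.442 / pi)
= 0.958126
A = sqrt(0.958126)
= 0.9788

0.9788


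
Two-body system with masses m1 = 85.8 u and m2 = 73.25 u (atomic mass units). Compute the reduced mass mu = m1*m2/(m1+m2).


mu = m1 * m2 / (m1 + m2)
= 85.8 * 73.25 / (85.8 + 73.25)
= 6284.85 / 159.05
= 39.5149 u

39.5149


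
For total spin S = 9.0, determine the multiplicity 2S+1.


Spin multiplicity = 2S + 1
= 2 * 9.0 + 1
= 18.0 + 1
= 19

19


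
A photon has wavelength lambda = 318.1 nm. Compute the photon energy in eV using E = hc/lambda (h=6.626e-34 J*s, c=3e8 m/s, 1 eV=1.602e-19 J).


E = hc / lambda
= (6.626e-34)(3e8) / (318.1e-9)
= 1.9878e-25 / 3.1810e-07
= 6.2490e-19 J
Converting to eV: 6.2490e-19 / 1.602e-19
= 3.9007 eV

3.9007


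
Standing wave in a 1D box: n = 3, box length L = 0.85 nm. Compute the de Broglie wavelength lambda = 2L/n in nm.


lambda = 2L / n
= 2 * 0.85 / 3
= 1.7 / 3
= 0.5667 nm

0.5667


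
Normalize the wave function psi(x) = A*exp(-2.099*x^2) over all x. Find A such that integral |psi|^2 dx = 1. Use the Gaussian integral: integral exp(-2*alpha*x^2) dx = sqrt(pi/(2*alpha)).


integral |psi|^2 dx = A^2 * sqrt(pi/(2*alpha)) = 1
A^2 = sqrt(2*alpha/pi)
= sqrt(2 * 2.099 / pi)
= 1.155969
A = sqrt(1.155969)
= 1.0752

1.0752


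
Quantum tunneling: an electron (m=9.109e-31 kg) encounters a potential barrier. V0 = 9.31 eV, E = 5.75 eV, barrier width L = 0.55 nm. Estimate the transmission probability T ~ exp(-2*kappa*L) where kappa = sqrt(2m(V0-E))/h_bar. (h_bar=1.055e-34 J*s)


V0 - E = 3.56 eV = 5.7031e-19 J
kappa = sqrt(2 * m * (V0-E)) / h_bar
= sqrt(2 * 9.109e-31 * 5.7031e-19) / 1.055e-34
= 9.6617e+09 /m
2*kappa*L = 2 * 9.6617e+09 * 0.55e-9
= 10.6279
T = exp(-10.6279) = 2.423083e-05

2.423083e-05


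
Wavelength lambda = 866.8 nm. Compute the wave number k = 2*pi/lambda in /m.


k = 2 * pi / lambda
= 6.2832 / (866.8e-9)
= 6.2832 / 8.6680e-07
= 7.2487e+06 /m

7.2487e+06


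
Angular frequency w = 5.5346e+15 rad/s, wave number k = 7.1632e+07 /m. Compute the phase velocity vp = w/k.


vp = w / k
= 5.5346e+15 / 7.1632e+07
= 7.7264e+07 m/s

7.7264e+07


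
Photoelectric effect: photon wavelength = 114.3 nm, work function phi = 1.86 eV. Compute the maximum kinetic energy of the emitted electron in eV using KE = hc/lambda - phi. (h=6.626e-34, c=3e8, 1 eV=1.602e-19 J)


E_photon = hc / lambda
= (6.626e-34)(3e8) / (114.3e-9)
= 1.7391e-18 J
= 10.8559 eV
KE = E_photon - phi
= 10.8559 - 1.86
= 8.9959 eV

8.9959


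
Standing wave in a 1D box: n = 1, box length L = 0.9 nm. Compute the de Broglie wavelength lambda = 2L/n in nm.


lambda = 2L / n
= 2 * 0.9 / 1
= 1.8 / 1
= 1.8 nm

1.8


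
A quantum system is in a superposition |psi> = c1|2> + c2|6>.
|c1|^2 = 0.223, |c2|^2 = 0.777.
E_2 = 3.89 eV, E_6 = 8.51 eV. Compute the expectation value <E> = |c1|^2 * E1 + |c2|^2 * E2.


<E> = |c1|^2 * E1 + |c2|^2 * E2
= 0.223 * 3.89 + 0.777 * 8.51
= 0.8675 + 6.6123
= 7.4797 eV

7.4797


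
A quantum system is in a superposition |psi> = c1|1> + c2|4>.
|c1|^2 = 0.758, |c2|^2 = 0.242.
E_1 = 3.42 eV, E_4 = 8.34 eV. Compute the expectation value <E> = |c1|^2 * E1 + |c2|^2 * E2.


<E> = |c1|^2 * E1 + |c2|^2 * E2
= 0.758 * 3.42 + 0.242 * 8.34
= 2.5924 + 2.0183
= 4.6106 eV

4.6106


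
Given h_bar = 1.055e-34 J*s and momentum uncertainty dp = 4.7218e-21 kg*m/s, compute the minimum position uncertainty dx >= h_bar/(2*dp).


dx = h_bar / (2 * dp)
= 1.055e-34 / (2 * 4.7218e-21)
= 1.055e-34 / 9.4436e-21
= 1.1172e-14 m

1.1172e-14


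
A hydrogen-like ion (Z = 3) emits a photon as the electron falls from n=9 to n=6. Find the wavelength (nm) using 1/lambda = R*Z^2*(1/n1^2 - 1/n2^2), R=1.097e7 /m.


1/lambda = R * Z^2 * (1/n1^2 - 1/n2^2)
= 1.097e7 * 3^2 * (1/6^2 - 1/9^2)
= 1.097e7 * 9 * (0.027778 - 0.012346)
= 1.5236e+06 /m
lambda = 1 / 1.5236e+06
= 656.3355 nm

656.3355


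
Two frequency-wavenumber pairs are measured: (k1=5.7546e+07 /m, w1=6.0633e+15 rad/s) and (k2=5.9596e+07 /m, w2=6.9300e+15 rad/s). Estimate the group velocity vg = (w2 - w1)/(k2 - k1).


vg = (w2 - w1) / (k2 - k1)
= (6.9300e+15 - 6.0633e+15) / (5.9596e+07 - 5.7546e+07)
= 8.6670e+14 / 2.0500e+06
= 4.2278e+08 m/s

4.2278e+08


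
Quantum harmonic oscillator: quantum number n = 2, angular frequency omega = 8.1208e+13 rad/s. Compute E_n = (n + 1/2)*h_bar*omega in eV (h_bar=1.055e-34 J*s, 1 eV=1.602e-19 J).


E = (n + 1/2) * h_bar * omega
= (2 + 0.5) * 1.055e-34 * 8.1208e+13
= 2.5 * 8.5674e-21
= 2.1419e-20 J
= 0.1337 eV

0.1337


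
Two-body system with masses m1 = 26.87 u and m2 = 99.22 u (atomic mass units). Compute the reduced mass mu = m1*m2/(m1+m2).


mu = m1 * m2 / (m1 + m2)
= 26.87 * 99.22 / (26.87 + 99.22)
= 2666.0414 / 126.09
= 21.144 u

21.144


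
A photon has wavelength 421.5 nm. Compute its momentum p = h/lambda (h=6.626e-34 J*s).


p = h / lambda
= 6.626e-34 / (421.5e-9)
= 6.626e-34 / 4.2150e-07
= 1.5720e-27 kg*m/s

1.5720e-27


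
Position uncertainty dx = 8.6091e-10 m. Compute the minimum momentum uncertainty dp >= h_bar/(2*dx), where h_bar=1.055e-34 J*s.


dp = h_bar / (2 * dx)
= 1.055e-34 / (2 * 8.6091e-10)
= 1.055e-34 / 1.7218e-09
= 6.1272e-26 kg*m/s

6.1272e-26


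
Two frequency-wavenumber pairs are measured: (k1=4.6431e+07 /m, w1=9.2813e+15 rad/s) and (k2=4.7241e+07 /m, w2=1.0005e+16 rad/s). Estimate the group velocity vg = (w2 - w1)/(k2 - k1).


vg = (w2 - w1) / (k2 - k1)
= (1.0005e+16 - 9.2813e+15) / (4.7241e+07 - 4.6431e+07)
= 7.2370e+14 / 8.1000e+05
= 8.9346e+08 m/s

8.9346e+08


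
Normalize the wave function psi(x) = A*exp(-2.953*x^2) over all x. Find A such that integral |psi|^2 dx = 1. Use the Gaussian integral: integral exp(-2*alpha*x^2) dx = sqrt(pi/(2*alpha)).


integral |psi|^2 dx = A^2 * sqrt(pi/(2*alpha)) = 1
A^2 = sqrt(2*alpha/pi)
= sqrt(2 * 2.953 / pi)
= 1.371108
A = sqrt(1.371108)
= 1.1709

1.1709


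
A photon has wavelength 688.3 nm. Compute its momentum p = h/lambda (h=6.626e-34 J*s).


p = h / lambda
= 6.626e-34 / (688.3e-9)
= 6.626e-34 / 6.8830e-07
= 9.6266e-28 kg*m/s

9.6266e-28


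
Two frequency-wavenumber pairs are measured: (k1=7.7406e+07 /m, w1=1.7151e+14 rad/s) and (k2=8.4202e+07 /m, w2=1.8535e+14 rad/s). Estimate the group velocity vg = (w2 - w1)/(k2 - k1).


vg = (w2 - w1) / (k2 - k1)
= (1.8535e+14 - 1.7151e+14) / (8.4202e+07 - 7.7406e+07)
= 1.3840e+13 / 6.7960e+06
= 2.0365e+06 m/s

2.0365e+06


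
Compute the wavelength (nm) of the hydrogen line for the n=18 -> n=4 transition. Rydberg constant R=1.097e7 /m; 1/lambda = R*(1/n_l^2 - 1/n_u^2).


1/lambda = R * (1/n_l^2 - 1/n_u^2)
= 1.097e7 * (1/4^2 - 1/18^2)
= 1.097e7 * (0.0625 - 0.003086)
= 1.097e7 * 0.059414
= 6.5177e+05 /m
lambda = 1 / 6.5177e+05 = 1534.2907 nm

1534.2907


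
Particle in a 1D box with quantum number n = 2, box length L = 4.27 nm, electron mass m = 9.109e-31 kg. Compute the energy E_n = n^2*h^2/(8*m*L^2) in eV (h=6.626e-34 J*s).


E = n^2 * h^2 / (8 * m * L^2)
= 2^2 * (6.626e-34)^2 / (8 * 9.109e-31 * (4.27e-9)^2)
= 4 * 4.3904e-67 / (8 * 9.109e-31 * 1.8233e-17)
= 1.3217e-20 J
= 0.0825 eV

0.0825


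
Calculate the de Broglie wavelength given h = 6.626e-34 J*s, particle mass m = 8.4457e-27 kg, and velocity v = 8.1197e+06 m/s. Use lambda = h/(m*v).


lambda = h / (m * v)
= 6.626e-34 / (8.4457e-27 * 8.1197e+06)
= 6.626e-34 / 6.8577e-20
= 9.6622e-15 m

9.6622e-15


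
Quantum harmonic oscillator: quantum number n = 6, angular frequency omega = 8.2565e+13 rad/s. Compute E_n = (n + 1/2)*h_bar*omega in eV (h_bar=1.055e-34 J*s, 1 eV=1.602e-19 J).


E = (n + 1/2) * h_bar * omega
= (6 + 0.5) * 1.055e-34 * 8.2565e+13
= 6.5 * 8.7106e-21
= 5.6619e-20 J
= 0.3534 eV

0.3534


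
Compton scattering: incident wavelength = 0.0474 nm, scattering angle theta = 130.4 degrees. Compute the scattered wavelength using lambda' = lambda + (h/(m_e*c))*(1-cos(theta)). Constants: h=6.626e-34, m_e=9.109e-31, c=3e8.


Compton wavelength: h/(m_e*c) = 2.4247e-12 m
d_lambda = 2.4247e-12 * (1 - cos(130.4 deg))
= 2.4247e-12 * 1.64812
= 3.9962e-12 m = 0.003996 nm
lambda' = 0.0474 + 0.003996
= 0.051396 nm

0.051396


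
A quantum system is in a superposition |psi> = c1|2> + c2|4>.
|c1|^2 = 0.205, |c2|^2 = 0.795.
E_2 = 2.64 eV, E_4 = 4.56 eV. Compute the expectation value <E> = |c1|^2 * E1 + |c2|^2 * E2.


<E> = |c1|^2 * E1 + |c2|^2 * E2
= 0.205 * 2.64 + 0.795 * 4.56
= 0.5412 + 3.6252
= 4.1664 eV

4.1664


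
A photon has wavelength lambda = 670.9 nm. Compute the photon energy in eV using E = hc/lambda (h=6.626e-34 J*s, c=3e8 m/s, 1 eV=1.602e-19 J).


E = hc / lambda
= (6.626e-34)(3e8) / (670.9e-9)
= 1.9878e-25 / 6.7090e-07
= 2.9629e-19 J
Converting to eV: 2.9629e-19 / 1.602e-19
= 1.8495 eV

1.8495


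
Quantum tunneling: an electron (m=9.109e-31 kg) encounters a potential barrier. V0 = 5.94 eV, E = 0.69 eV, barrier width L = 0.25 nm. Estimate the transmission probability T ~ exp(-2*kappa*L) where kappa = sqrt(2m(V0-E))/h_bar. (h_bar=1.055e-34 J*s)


V0 - E = 5.25 eV = 8.4105e-19 J
kappa = sqrt(2 * m * (V0-E)) / h_bar
= sqrt(2 * 9.109e-31 * 8.4105e-19) / 1.055e-34
= 1.1733e+10 /m
2*kappa*L = 2 * 1.1733e+10 * 0.25e-9
= 5.8665
T = exp(-5.8665) = 2.832781e-03

2.832781e-03


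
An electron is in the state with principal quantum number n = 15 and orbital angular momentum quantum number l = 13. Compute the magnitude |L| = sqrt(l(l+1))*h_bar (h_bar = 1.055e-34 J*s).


L = sqrt(l*(l+1)) * h_bar
= sqrt(13 * 14) * 1.055e-34
= sqrt(182) * 1.055e-34
= 13.4907 * 1.055e-34
= 1.4233e-33 J*s

1.4233e-33


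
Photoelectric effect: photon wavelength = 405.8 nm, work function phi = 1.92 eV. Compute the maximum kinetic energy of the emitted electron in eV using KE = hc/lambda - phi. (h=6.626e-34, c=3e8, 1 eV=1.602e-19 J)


E_photon = hc / lambda
= (6.626e-34)(3e8) / (405.8e-9)
= 4.8985e-19 J
= 3.0577 eV
KE = E_photon - phi
= 3.0577 - 1.92
= 1.1377 eV

1.1377


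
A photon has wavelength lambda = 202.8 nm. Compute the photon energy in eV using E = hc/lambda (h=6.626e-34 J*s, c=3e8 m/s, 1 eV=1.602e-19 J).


E = hc / lambda
= (6.626e-34)(3e8) / (202.8e-9)
= 1.9878e-25 / 2.0280e-07
= 9.8018e-19 J
Converting to eV: 9.8018e-19 / 1.602e-19
= 6.1185 eV

6.1185


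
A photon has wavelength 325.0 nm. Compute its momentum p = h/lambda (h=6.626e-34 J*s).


p = h / lambda
= 6.626e-34 / (325.0e-9)
= 6.626e-34 / 3.2500e-07
= 2.0388e-27 kg*m/s

2.0388e-27


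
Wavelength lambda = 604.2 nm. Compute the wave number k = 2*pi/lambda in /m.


k = 2 * pi / lambda
= 6.2832 / (604.2e-9)
= 6.2832 / 6.0420e-07
= 1.0399e+07 /m

1.0399e+07


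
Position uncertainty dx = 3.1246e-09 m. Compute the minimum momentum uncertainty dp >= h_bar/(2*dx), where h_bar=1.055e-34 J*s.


dp = h_bar / (2 * dx)
= 1.055e-34 / (2 * 3.1246e-09)
= 1.055e-34 / 6.2492e-09
= 1.6882e-26 kg*m/s

1.6882e-26


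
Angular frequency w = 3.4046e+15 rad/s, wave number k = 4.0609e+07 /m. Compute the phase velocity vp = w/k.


vp = w / k
= 3.4046e+15 / 4.0609e+07
= 8.3839e+07 m/s

8.3839e+07


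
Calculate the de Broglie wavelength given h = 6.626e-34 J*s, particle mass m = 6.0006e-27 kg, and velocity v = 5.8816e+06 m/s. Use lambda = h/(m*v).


lambda = h / (m * v)
= 6.626e-34 / (6.0006e-27 * 5.8816e+06)
= 6.626e-34 / 3.5293e-20
= 1.8774e-14 m

1.8774e-14


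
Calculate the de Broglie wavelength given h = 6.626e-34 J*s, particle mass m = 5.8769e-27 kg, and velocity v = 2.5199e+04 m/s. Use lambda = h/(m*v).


lambda = h / (m * v)
= 6.626e-34 / (5.8769e-27 * 2.5199e+04)
= 6.626e-34 / 1.4809e-22
= 4.4742e-12 m

4.4742e-12


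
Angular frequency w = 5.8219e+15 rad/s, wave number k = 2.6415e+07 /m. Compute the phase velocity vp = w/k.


vp = w / k
= 5.8219e+15 / 2.6415e+07
= 2.2040e+08 m/s

2.2040e+08


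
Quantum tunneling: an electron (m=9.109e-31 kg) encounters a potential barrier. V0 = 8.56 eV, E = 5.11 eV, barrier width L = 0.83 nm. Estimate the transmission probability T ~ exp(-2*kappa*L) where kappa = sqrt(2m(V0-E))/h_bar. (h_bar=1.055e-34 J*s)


V0 - E = 3.45 eV = 5.5269e-19 J
kappa = sqrt(2 * m * (V0-E)) / h_bar
= sqrt(2 * 9.109e-31 * 5.5269e-19) / 1.055e-34
= 9.5113e+09 /m
2*kappa*L = 2 * 9.5113e+09 * 0.83e-9
= 15.7887
T = exp(-15.7887) = 1.390107e-07

1.390107e-07


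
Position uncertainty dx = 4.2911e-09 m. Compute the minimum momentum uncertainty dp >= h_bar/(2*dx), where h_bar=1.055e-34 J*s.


dp = h_bar / (2 * dx)
= 1.055e-34 / (2 * 4.2911e-09)
= 1.055e-34 / 8.5822e-09
= 1.2293e-26 kg*m/s

1.2293e-26


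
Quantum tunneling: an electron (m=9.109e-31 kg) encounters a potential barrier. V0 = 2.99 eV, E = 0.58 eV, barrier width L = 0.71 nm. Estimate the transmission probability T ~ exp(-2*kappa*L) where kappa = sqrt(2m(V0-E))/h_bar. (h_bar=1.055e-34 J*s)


V0 - E = 2.41 eV = 3.8608e-19 J
kappa = sqrt(2 * m * (V0-E)) / h_bar
= sqrt(2 * 9.109e-31 * 3.8608e-19) / 1.055e-34
= 7.9495e+09 /m
2*kappa*L = 2 * 7.9495e+09 * 0.71e-9
= 11.2882
T = exp(-11.2882) = 1.251936e-05

1.251936e-05


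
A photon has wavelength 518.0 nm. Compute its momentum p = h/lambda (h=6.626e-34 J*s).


p = h / lambda
= 6.626e-34 / (518.0e-9)
= 6.626e-34 / 5.1800e-07
= 1.2792e-27 kg*m/s

1.2792e-27


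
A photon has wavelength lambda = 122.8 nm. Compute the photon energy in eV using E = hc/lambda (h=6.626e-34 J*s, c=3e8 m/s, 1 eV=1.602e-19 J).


E = hc / lambda
= (6.626e-34)(3e8) / (122.8e-9)
= 1.9878e-25 / 1.2280e-07
= 1.6187e-18 J
Converting to eV: 1.6187e-18 / 1.602e-19
= 10.1044 eV

10.1044


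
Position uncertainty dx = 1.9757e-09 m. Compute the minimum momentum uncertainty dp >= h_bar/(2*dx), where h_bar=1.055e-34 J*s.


dp = h_bar / (2 * dx)
= 1.055e-34 / (2 * 1.9757e-09)
= 1.055e-34 / 3.9514e-09
= 2.6699e-26 kg*m/s

2.6699e-26


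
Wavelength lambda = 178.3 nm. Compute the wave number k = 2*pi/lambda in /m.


k = 2 * pi / lambda
= 6.2832 / (178.3e-9)
= 6.2832 / 1.7830e-07
= 3.5239e+07 /m

3.5239e+07


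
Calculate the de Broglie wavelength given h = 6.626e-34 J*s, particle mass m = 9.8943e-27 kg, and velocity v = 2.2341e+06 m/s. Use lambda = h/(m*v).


lambda = h / (m * v)
= 6.626e-34 / (9.8943e-27 * 2.2341e+06)
= 6.626e-34 / 2.2105e-20
= 2.9975e-14 m

2.9975e-14


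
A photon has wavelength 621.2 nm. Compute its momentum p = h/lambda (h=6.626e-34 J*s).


p = h / lambda
= 6.626e-34 / (621.2e-9)
= 6.626e-34 / 6.2120e-07
= 1.0666e-27 kg*m/s

1.0666e-27


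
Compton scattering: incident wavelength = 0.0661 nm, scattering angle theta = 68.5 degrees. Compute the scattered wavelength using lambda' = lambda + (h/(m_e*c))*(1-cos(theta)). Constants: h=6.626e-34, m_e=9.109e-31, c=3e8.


Compton wavelength: h/(m_e*c) = 2.4247e-12 m
d_lambda = 2.4247e-12 * (1 - cos(68.5 deg))
= 2.4247e-12 * 0.633499
= 1.5360e-12 m = 0.001536 nm
lambda' = 0.0661 + 0.001536
= 0.067636 nm

0.067636


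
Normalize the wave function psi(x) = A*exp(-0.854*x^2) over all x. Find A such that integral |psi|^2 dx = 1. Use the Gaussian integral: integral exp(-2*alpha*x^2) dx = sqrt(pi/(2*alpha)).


integral |psi|^2 dx = A^2 * sqrt(pi/(2*alpha)) = 1
A^2 = sqrt(2*alpha/pi)
= sqrt(2 * 0.854 / pi)
= 0.737342
A = sqrt(0.737342)
= 0.8587

0.8587


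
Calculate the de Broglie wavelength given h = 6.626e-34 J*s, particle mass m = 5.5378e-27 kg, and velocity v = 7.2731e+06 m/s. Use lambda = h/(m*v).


lambda = h / (m * v)
= 6.626e-34 / (5.5378e-27 * 7.2731e+06)
= 6.626e-34 / 4.0277e-20
= 1.6451e-14 m

1.6451e-14


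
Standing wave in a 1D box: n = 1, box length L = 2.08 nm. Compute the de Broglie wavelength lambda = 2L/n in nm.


lambda = 2L / n
= 2 * 2.08 / 1
= 4.16 / 1
= 4.16 nm

4.16


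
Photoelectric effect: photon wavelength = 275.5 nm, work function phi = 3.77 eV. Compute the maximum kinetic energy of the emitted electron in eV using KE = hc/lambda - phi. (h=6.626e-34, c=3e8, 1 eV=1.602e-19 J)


E_photon = hc / lambda
= (6.626e-34)(3e8) / (275.5e-9)
= 7.2152e-19 J
= 4.5039 eV
KE = E_photon - phi
= 4.5039 - 3.77
= 0.7339 eV

0.7339


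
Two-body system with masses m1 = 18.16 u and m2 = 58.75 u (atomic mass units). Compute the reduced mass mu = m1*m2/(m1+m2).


mu = m1 * m2 / (m1 + m2)
= 18.16 * 58.75 / (18.16 + 58.75)
= 1066.9 / 76.91
= 13.8721 u

13.8721


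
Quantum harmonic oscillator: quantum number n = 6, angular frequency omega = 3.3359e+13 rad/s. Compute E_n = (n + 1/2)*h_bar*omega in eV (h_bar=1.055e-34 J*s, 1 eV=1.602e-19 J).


E = (n + 1/2) * h_bar * omega
= (6 + 0.5) * 1.055e-34 * 3.3359e+13
= 6.5 * 3.5194e-21
= 2.2876e-20 J
= 0.1428 eV

0.1428


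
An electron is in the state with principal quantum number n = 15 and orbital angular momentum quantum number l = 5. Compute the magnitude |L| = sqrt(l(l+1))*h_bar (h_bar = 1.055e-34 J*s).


L = sqrt(l*(l+1)) * h_bar
= sqrt(5 * 6) * 1.055e-34
= sqrt(30) * 1.055e-34
= 5.4772 * 1.055e-34
= 5.7785e-34 J*s

5.7785e-34


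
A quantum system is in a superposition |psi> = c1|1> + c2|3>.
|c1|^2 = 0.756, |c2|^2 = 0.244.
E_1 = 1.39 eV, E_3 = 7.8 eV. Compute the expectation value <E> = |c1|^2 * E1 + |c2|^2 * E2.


<E> = |c1|^2 * E1 + |c2|^2 * E2
= 0.756 * 1.39 + 0.244 * 7.8
= 1.0508 + 1.9032
= 2.954 eV

2.954


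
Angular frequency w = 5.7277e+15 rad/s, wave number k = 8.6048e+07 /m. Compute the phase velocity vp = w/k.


vp = w / k
= 5.7277e+15 / 8.6048e+07
= 6.6564e+07 m/s

6.6564e+07


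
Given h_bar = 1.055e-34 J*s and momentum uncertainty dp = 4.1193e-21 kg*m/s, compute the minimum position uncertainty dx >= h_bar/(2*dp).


dx = h_bar / (2 * dp)
= 1.055e-34 / (2 * 4.1193e-21)
= 1.055e-34 / 8.2386e-21
= 1.2806e-14 m

1.2806e-14


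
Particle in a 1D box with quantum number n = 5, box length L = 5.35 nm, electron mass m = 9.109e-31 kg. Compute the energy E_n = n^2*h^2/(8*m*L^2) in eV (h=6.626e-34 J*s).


E = n^2 * h^2 / (8 * m * L^2)
= 5^2 * (6.626e-34)^2 / (8 * 9.109e-31 * (5.35e-9)^2)
= 25 * 4.3904e-67 / (8 * 9.109e-31 * 2.8622e-17)
= 5.2623e-20 J
= 0.3285 eV

0.3285


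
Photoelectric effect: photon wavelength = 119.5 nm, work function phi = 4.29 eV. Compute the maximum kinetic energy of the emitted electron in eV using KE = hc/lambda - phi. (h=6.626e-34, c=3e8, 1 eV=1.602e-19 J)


E_photon = hc / lambda
= (6.626e-34)(3e8) / (119.5e-9)
= 1.6634e-18 J
= 10.3835 eV
KE = E_photon - phi
= 10.3835 - 4.29
= 6.0935 eV

6.0935


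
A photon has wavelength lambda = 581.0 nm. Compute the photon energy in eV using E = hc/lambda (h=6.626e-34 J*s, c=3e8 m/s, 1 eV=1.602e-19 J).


E = hc / lambda
= (6.626e-34)(3e8) / (581.0e-9)
= 1.9878e-25 / 5.8100e-07
= 3.4213e-19 J
Converting to eV: 3.4213e-19 / 1.602e-19
= 2.1357 eV

2.1357


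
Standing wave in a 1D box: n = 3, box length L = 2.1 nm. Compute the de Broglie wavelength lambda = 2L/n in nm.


lambda = 2L / n
= 2 * 2.1 / 3
= 4.2 / 3
= 1.4 nm

1.4


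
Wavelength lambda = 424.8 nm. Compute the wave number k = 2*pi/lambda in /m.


k = 2 * pi / lambda
= 6.2832 / (424.8e-9)
= 6.2832 / 4.2480e-07
= 1.4791e+07 /m

1.4791e+07


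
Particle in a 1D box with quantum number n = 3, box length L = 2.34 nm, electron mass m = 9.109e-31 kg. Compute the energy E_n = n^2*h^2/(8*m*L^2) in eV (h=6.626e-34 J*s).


E = n^2 * h^2 / (8 * m * L^2)
= 3^2 * (6.626e-34)^2 / (8 * 9.109e-31 * (2.34e-9)^2)
= 9 * 4.3904e-67 / (8 * 9.109e-31 * 5.4756e-18)
= 9.9027e-20 J
= 0.6181 eV

0.6181


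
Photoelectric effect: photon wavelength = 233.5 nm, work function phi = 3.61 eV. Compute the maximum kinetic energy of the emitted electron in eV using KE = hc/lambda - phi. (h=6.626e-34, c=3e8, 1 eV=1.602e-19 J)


E_photon = hc / lambda
= (6.626e-34)(3e8) / (233.5e-9)
= 8.5131e-19 J
= 5.314 eV
KE = E_photon - phi
= 5.314 - 3.61
= 1.704 eV

1.704


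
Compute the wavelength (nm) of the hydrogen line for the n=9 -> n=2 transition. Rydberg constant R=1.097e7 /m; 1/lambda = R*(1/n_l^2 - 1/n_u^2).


1/lambda = R * (1/n_l^2 - 1/n_u^2)
= 1.097e7 * (1/2^2 - 1/9^2)
= 1.097e7 * (0.25 - 0.012346)
= 1.097e7 * 0.237654
= 2.6071e+06 /m
lambda = 1 / 2.6071e+06 = 383.5727 nm

383.5727


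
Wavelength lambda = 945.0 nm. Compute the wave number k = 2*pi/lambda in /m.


k = 2 * pi / lambda
= 6.2832 / (945.0e-9)
= 6.2832 / 9.4500e-07
= 6.6489e+06 /m

6.6489e+06


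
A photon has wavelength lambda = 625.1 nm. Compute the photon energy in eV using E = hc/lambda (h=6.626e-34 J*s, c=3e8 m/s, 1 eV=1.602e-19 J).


E = hc / lambda
= (6.626e-34)(3e8) / (625.1e-9)
= 1.9878e-25 / 6.2510e-07
= 3.1800e-19 J
Converting to eV: 3.1800e-19 / 1.602e-19
= 1.985 eV

1.985


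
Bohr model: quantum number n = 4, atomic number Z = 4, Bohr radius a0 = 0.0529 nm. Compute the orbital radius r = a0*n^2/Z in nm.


r = a0 * n^2 / Z
= 0.0529 * 4^2 / 4
= 0.0529 * 16 / 4
= 0.2116 nm

0.2116


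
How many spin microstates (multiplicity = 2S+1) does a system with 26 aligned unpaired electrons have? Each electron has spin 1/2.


Total spin S = N * (1/2) = 26 * 0.5 = 13.0
Spin multiplicity = 2S + 1
= 2 * 13.0 + 1
= 27

27


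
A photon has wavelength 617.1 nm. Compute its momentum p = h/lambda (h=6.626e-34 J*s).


p = h / lambda
= 6.626e-34 / (617.1e-9)
= 6.626e-34 / 6.1710e-07
= 1.0737e-27 kg*m/s

1.0737e-27


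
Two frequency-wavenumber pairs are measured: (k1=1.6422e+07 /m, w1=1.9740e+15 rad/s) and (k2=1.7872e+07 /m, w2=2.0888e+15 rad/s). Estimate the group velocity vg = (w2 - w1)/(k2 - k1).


vg = (w2 - w1) / (k2 - k1)
= (2.0888e+15 - 1.9740e+15) / (1.7872e+07 - 1.6422e+07)
= 1.1480e+14 / 1.4500e+06
= 7.9172e+07 m/s

7.9172e+07


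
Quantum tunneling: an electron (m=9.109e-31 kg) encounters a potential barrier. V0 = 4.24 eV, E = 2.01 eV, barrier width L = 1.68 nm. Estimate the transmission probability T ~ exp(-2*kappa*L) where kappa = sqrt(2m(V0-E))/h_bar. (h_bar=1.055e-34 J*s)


V0 - E = 2.23 eV = 3.5725e-19 J
kappa = sqrt(2 * m * (V0-E)) / h_bar
= sqrt(2 * 9.109e-31 * 3.5725e-19) / 1.055e-34
= 7.6468e+09 /m
2*kappa*L = 2 * 7.6468e+09 * 1.68e-9
= 25.6934
T = exp(-25.6934) = 6.942514e-12

6.942514e-12
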